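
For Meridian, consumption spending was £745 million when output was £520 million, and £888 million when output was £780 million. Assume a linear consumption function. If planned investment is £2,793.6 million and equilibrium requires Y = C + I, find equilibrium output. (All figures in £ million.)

Y = 7228

MPC = (888 − 745)/(780 − 520) = 143/260 = 0.55
a = 745 − 0.55(520) = 459
Equilibrium: Y = 459 + 0.55Y + 2793.6
0.45Y = 3252.6, so Y = 3252.6/0.45 = 7228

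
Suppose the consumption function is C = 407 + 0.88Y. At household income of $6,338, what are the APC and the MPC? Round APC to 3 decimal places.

MPC = 0.88 (the slope of the consumption function)
C = 407 + 0.88(6338) = 5984.44, so APC = 5984.44/6338 = 0.944

APC = 0.944; MPC = 0.88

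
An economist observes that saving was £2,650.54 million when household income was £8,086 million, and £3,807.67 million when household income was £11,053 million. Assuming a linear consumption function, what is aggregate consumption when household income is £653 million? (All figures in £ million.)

C = 901.33

MPS = ΔS/ΔY = (3807.67 − 2650.54)/(11053 − 8086) = 1157.13/2967 = 0.39
MPC = 1 − MPS = 0.61
Autonomous saving = 2650.54 − 0.39(8086) = -503, so a = 503
C = 503 + 0.61(653) = 503 + 398.33 = 901.33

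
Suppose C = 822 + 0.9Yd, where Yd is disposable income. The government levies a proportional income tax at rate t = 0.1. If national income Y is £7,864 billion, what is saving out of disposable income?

Yd = (1 − 0.1)(7864) = 0.9(7864) = 7077.6
C = 822 + 0.9(7077.6) = 822 + 6369.84 = 7191.84
S = Yd − C = 7077.6 − 7191.84 = -114.24

S = -114.24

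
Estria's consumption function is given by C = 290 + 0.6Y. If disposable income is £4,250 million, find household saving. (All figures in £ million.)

S = 1410

C = 290 + 0.6(4250) = 290 + 2550 = 2840
S = Y − C = 4250 − 2840 = 1410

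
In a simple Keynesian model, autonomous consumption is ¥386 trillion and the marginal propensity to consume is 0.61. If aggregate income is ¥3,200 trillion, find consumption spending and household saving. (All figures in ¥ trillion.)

C = 2338; S = 862

C = 386 + 0.61(3200) = 386 + 1952 = 2338
S = Y − C = 3200 − 2338 = 862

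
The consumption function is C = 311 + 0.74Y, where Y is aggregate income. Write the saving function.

S = -311 + 0.26Y

S = Y − C = Y − (311 + 0.74Y) = -311 + (1 − 0.74)Y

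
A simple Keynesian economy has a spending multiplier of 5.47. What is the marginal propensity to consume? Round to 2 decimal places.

MPC = 0.82

k = 1/(1 − MPC), so 1 − MPC = 1/k = 1/5.47 = 0.1828
MPC = 1 − 0.1828 = 0.82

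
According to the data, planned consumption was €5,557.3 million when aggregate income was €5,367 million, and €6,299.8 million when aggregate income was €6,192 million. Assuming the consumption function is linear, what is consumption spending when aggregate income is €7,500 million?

C = 7477

MPC = (6299.8 − 5557.3)/(6192 − 5367) = 742.5/825 = 0.9
a = 5557.3 − 0.9(5367) = 5557.3 − 4830.3 = 727
C = 727 + 0.9(7500) = 727 + 6750 = 7477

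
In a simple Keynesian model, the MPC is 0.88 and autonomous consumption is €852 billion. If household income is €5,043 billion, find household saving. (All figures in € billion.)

S = -246.84

C = 852 + 0.88(5043) = 852 + 4437.84 = 5289.84
S = Y − C = 5043 − 5289.84 = -246.84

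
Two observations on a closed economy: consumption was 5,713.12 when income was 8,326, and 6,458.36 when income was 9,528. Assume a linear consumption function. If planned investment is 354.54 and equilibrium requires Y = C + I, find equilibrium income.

MPC = (6458.36 − 5713.12)/(9528 − 8326) = 745.24/1202 = 0.62
a = 5713.12 − 0.62(8326) = 551
Equilibrium: Y = 551 + 0.62Y + 354.54
0.38Y = 905.54, so Y = 905.54/0.38 = 2383

Y = 2383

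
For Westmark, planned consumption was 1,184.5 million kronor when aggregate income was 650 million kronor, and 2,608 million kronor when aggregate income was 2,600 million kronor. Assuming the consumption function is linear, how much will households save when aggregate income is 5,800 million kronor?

S = 856

MPC = (2608 − 1184.5)/(2600 − 650) = 1423.5/1950 = 0.73
a = 1184.5 − 0.73(650) = 1184.5 − 474.5 = 710
C = 710 + 0.73(5800) = 4944
S = 5800 − 4944 = 856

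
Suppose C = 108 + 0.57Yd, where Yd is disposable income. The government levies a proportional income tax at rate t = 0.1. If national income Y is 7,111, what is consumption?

Yd = (1 − 0.1)(7111) = 0.9(7111) = 6399.9
C = 108 + 0.57(6399.9) = 108 + 3647.943 = 3755.943

C = 3755.943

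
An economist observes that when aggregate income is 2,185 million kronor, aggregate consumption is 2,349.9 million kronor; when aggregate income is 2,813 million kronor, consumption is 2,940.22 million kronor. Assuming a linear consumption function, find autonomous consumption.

MPC = ΔC/ΔY = (2940.22 − 2349.9)/(2813 − 2185) = 590.32/628 = 0.94
a = C − MPC·Y = 2349.9 − 0.94(2185) = 2349.9 − 2053.9 = 296

a = 296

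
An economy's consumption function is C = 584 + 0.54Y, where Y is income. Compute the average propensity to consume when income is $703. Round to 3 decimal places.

C = 584 + 0.54(703) = 963.62
APC = C/Y = 963.62/703 = 1.371

APC = 1.371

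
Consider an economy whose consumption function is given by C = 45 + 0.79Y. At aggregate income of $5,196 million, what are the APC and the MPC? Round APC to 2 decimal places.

MPC = 0.79 (the slope of the consumption function)
C = 45 + 0.79(5196) = 4149.84, so APC = 4149.84/5196 = 0.80

APC = 0.80; MPC = 0.79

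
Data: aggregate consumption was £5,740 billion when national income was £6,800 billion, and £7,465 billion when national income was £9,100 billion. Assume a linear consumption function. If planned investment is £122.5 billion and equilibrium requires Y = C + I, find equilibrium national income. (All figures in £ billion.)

MPC = (7465 − 5740)/(9100 − 6800) = 1725/2300 = 0.75
a = 5740 − 0.75(6800) = 640
Equilibrium: Y = 640 + 0.75Y + 122.5
0.25Y = 762.5, so Y = 762.5/0.25 = 3050

Y = 3050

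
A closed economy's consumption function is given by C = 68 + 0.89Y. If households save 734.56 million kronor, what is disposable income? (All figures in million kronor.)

Y = 7296

S = Y − C = -68 + 0.11Y
-68 + 0.11Y = 734.56, so 0.11Y = 802.56 and Y = 7296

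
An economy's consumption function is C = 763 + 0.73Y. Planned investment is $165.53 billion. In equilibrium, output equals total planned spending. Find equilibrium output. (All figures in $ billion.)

Y = C + I = 763 + 0.73Y + 165.53
Y − 0.73Y = 928.53
0.27Y = 928.53, so Y = 928.53/0.27 = 3439

Y = 3439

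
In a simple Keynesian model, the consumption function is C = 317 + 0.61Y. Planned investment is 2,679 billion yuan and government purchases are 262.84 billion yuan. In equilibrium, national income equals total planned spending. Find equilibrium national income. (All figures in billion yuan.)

Y = 8356

Y = C + I + G = 317 + 0.61Y + 2679 + 262.84
Y − 0.61Y = 3258.84
0.39Y = 3258.84, so Y = 3258.84/0.39 = 8356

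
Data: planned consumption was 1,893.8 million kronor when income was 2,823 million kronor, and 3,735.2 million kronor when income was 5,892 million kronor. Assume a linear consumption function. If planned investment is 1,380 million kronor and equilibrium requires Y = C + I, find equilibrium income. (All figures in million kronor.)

Y = 3950

MPC = (3735.2 − 1893.8)/(5892 − 2823) = 1841.4/3069 = 0.6
a = 1893.8 − 0.6(2823) = 200
Equilibrium: Y = 200 + 0.6Y + 1380
0.4Y = 1580, so Y = 1580/0.4 = 3950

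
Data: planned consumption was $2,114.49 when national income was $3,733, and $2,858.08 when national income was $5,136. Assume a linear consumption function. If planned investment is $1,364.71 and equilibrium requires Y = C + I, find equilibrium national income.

Y = 3193

MPC = (2858.08 − 2114.49)/(5136 − 3733) = 743.59/1403 = 0.53
a = 2114.49 − 0.53(3733) = 136
Equilibrium: Y = 136 + 0.53Y + 1364.71
0.47Y = 1500.71, so Y = 1500.71/0.47 = 3193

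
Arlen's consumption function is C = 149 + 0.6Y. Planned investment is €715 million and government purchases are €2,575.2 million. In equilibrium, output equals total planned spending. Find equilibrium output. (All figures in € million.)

Y = 8598

Y = C + I + G = 149 + 0.6Y + 715 + 2575.2
Y − 0.6Y = 3439.2
0.4Y = 3439.2, so Y = 3439.2/0.4 = 8598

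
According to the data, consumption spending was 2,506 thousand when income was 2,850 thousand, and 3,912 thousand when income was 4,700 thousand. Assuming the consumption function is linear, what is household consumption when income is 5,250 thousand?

C = 4330

MPC = (3912 − 2506)/(4700 − 2850) = 1406/1850 = 0.76
a = 2506 − 0.76(2850) = 2506 − 2166 = 340
C = 340 + 0.76(5250) = 340 + 3990 = 4330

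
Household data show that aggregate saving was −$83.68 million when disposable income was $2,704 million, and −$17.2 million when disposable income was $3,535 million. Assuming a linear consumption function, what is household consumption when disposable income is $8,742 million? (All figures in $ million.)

C = 8342.64

MPS = ΔS/ΔY = (-17.2 − (-83.68))/(3535 − 2704) = 66.48/831 = 0.08
MPC = 1 − MPS = 0.92
Autonomous saving = -83.68 − 0.08(2704) = -300, so a = 300
C = 300 + 0.92(8742) = 300 + 8042.64 = 8342.64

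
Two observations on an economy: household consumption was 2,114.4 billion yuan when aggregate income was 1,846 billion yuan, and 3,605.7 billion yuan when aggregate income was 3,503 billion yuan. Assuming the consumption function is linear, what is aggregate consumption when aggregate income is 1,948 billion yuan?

C = 2206.2

MPC = (3605.7 − 2114.4)/(3503 − 1846) = 1491.3/1657 = 0.9
a = 2114.4 − 0.9(1846) = 2114.4 − 1661.4 = 453
C = 453 + 0.9(1948) = 453 + 1753.2 = 2206.2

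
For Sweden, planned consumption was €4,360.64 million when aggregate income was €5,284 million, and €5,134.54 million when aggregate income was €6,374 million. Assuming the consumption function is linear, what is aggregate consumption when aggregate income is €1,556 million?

C = 1713.76

MPC = (5134.54 − 4360.64)/(6374 − 5284) = 773.9/1090 = 0.71
a = 4360.64 − 0.71(5284) = 4360.64 − 3751.64 = 609
C = 609 + 0.71(1556) = 609 + 1104.76 = 1713.76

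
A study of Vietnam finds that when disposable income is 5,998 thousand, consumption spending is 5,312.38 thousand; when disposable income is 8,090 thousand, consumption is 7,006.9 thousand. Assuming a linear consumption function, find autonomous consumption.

a = 454

MPC = ΔC/ΔY = (7006.9 − 5312.38)/(8090 − 5998) = 1694.52/2092 = 0.81
a = C − MPC·Y = 5312.38 − 0.81(5998) = 5312.38 − 4858.38 = 454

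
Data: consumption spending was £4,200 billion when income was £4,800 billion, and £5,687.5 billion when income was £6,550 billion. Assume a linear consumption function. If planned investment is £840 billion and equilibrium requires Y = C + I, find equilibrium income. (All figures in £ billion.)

MPC = (5687.5 − 4200)/(6550 − 4800) = 1487.5/1750 = 0.85
a = 4200 − 0.85(4800) = 120
Equilibrium: Y = 120 + 0.85Y + 840
0.15Y = 960, so Y = 960/0.15 = 6400

Y = 6400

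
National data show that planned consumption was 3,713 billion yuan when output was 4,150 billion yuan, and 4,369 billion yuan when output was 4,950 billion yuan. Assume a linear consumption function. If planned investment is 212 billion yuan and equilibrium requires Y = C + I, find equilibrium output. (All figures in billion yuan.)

MPC = (4369 − 3713)/(4950 − 4150) = 656/800 = 0.82
a = 3713 − 0.82(4150) = 310
Equilibrium: Y = 310 + 0.82Y + 212
0.18Y = 522, so Y = 522/0.18 = 2900

Y = 2900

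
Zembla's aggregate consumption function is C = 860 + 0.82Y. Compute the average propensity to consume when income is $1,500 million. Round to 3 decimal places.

C = 860 + 0.82(1500) = 2090
APC = C/Y = 2090/1500 = 1.393

APC = 1.393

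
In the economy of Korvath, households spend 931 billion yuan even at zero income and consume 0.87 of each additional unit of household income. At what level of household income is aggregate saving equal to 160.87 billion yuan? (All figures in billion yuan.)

S = Y − C = -931 + 0.13Y
-931 + 0.13Y = 160.87, so 0.13Y = 1091.87 and Y = 8399

Y = 8399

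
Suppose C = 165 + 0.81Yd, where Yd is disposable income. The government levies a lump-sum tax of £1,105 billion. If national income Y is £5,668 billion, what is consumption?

C = 3861.03

Yd = Y − T = 5668 − 1105 = 4563
C = 165 + 0.81(4563) = 165 + 3696.03 = 3861.03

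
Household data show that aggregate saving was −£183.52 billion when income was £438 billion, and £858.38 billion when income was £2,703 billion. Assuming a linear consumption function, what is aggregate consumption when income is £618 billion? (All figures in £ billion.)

C = 718.72

MPS = ΔS/ΔY = (858.38 − (-183.52))/(2703 − 438) = 1041.9/2265 = 0.46
MPC = 1 − MPS = 0.54
Autonomous saving = -183.52 − 0.46(438) = -385, so a = 385
C = 385 + 0.54(618) = 385 + 333.72 = 718.72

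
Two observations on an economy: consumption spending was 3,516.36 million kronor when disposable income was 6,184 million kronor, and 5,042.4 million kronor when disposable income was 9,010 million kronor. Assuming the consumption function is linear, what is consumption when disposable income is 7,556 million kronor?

MPC = (5042.4 − 3516.36)/(9010 − 6184) = 1526.04/2826 = 0.54
a = 3516.36 − 0.54(6184) = 3516.36 − 3339.36 = 177
C = 177 + 0.54(7556) = 177 + 4080.24 = 4257.24

C = 4257.24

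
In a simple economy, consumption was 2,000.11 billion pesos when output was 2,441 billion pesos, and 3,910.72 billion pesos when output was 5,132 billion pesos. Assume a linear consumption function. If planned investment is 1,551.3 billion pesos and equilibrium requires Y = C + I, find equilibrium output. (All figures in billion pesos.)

Y = 6270

MPC = (3910.72 − 2000.11)/(5132 − 2441) = 1910.61/2691 = 0.71
a = 2000.11 − 0.71(2441) = 267
Equilibrium: Y = 267 + 0.71Y + 1551.3
0.29Y = 1818.3, so Y = 1818.3/0.29 = 6270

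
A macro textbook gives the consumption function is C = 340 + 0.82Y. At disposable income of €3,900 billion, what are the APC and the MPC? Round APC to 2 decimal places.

APC = 0.91; MPC = 0.82

MPC = 0.82 (the slope of the consumption function)
C = 340 + 0.82(3900) = 3538, so APC = 3538/3900 = 0.91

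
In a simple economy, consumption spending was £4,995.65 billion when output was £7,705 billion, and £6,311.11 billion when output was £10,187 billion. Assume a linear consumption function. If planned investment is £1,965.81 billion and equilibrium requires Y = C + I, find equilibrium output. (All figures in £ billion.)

Y = 6123

MPC = (6311.11 − 4995.65)/(10187 − 7705) = 1315.46/2482 = 0.53
a = 4995.65 − 0.53(7705) = 912
Equilibrium: Y = 912 + 0.53Y + 1965.81
0.47Y = 2877.81, so Y = 2877.81/0.47 = 6123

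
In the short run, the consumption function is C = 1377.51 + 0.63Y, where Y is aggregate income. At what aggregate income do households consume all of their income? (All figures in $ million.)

At break-even, C = Y: 1377.51 + 0.63Y = Y
0.37Y = 1377.51, so Y = 1377.51/0.37 = 3723

Y = 3723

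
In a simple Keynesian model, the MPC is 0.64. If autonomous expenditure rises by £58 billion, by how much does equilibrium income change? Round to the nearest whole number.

ΔY ≈ 161

The multiplier is 1/(1 − MPC) = 1/0.36.
ΔY = 58/0.36 = 161.11 ≈ 161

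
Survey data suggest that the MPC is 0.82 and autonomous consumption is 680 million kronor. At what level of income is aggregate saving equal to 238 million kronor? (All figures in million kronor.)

Y = 5100

S = Y − C = -680 + 0.18Y
-680 + 0.18Y = 238, so 0.18Y = 918 and Y = 5100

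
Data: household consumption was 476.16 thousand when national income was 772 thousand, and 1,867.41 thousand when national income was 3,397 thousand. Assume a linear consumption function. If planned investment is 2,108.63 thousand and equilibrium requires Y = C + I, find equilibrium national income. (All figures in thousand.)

Y = 4629

MPC = (1867.41 − 476.16)/(3397 − 772) = 1391.25/2625 = 0.53
a = 476.16 − 0.53(772) = 67
Equilibrium: Y = 67 + 0.53Y + 2108.63
0.47Y = 2175.63, so Y = 2175.63/0.47 = 4629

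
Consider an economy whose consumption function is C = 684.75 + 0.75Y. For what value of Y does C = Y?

Y = 2739

At break-even, C = Y: 684.75 + 0.75Y = Y
0.25Y = 684.75, so Y = 684.75/0.25 = 2739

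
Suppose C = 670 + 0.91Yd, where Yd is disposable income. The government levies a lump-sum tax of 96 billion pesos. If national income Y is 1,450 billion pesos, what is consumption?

C = 1902.14

Yd = Y − T = 1450 − 96 = 1354
C = 670 + 0.91(1354) = 670 + 1232.14 = 1902.14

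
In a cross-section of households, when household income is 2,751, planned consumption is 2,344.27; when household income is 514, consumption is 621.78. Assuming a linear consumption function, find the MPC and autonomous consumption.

MPC = 0.77; a = 226

MPC = ΔC/ΔY = (2344.27 − 621.78)/(2751 − 514) = 1722.49/2237 = 0.77
a = C − MPC·Y = 621.78 − 0.77(514) = 621.78 − 395.78 = 226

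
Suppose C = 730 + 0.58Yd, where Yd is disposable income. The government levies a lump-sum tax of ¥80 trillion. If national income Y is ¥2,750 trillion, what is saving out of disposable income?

Yd = Y − T = 2750 − 80 = 2670
C = 730 + 0.58(2670) = 730 + 1548.6 = 2278.6
S = Yd − C = 2670 − 2278.6 = 391.4

S = 391.4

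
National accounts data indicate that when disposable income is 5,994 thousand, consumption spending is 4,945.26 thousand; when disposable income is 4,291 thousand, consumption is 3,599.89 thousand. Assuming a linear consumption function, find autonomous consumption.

MPC = ΔC/ΔY = (4945.26 − 3599.89)/(5994 − 4291) = 1345.37/1703 = 0.79
a = C − MPC·Y = 3599.89 − 0.79(4291) = 3599.89 − 3389.89 = 210

a = 210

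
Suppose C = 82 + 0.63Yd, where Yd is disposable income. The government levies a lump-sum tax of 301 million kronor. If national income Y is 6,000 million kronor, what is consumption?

Yd = Y − T = 6000 − 301 = 5699
C = 82 + 0.63(5699) = 82 + 3590.37 = 3672.37

C = 3672.37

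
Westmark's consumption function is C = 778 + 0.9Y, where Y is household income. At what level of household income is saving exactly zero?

At break-even, C = Y: 778 + 0.9Y = Y
0.1Y = 778, so Y = 778/0.1 = 7780

Y = 7780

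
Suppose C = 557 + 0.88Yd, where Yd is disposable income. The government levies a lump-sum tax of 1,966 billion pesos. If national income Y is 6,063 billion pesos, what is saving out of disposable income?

S = -65.36

Yd = Y − T = 6063 − 1966 = 4097
C = 557 + 0.88(4097) = 557 + 3605.36 = 4162.36
S = Yd − C = 4097 − 4162.36 = -65.36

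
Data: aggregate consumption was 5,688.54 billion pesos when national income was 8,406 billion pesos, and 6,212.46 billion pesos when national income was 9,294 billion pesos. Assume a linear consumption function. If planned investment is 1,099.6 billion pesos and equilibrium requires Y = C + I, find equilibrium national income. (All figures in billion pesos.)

MPC = (6212.46 − 5688.54)/(9294 − 8406) = 523.92/888 = 0.59
a = 5688.54 − 0.59(8406) = 729
Equilibrium: Y = 729 + 0.59Y + 1099.6
0.41Y = 1828.6, so Y = 1828.6/0.41 = 4460

Y = 4460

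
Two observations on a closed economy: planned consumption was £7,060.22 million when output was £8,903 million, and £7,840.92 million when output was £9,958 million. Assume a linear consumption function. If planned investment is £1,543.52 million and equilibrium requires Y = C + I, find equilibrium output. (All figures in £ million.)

Y = 7752

MPC = (7840.92 − 7060.22)/(9958 − 8903) = 780.7/1055 = 0.74
a = 7060.22 − 0.74(8903) = 472
Equilibrium: Y = 472 + 0.74Y + 1543.52
0.26Y = 2015.52, so Y = 2015.52/0.26 = 7752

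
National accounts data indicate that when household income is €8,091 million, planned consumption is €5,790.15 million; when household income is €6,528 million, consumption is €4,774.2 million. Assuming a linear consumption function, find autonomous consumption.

a = 531

MPC = ΔC/ΔY = (5790.15 − 4774.2)/(8091 − 6528) = 1015.95/1563 = 0.65
a = C − MPC·Y = 4774.2 − 0.65(6528) = 4774.2 − 4243.2 = 531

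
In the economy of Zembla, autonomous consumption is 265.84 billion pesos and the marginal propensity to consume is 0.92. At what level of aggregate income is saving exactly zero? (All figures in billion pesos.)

At break-even, C = Y: 265.84 + 0.92Y = Y
0.08Y = 265.84, so Y = 265.84/0.08 = 3323

Y = 3323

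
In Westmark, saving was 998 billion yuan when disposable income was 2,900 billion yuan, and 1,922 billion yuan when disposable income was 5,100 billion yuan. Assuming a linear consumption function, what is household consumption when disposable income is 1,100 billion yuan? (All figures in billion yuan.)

C = 858

MPS = ΔS/ΔY = (1922 − 998)/(5100 − 2900) = 924/2200 = 0.42
MPC = 1 − MPS = 0.58
Autonomous saving = 998 − 0.42(2900) = -220, so a = 220
C = 220 + 0.58(1100) = 220 + 638 = 858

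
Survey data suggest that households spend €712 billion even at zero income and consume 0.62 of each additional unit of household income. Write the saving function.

S = -712 + 0.38Y

S = Y − C = Y − (712 + 0.62Y) = -712 + (1 − 0.62)Y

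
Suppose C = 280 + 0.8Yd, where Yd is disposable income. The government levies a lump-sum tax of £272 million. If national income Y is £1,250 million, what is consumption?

Yd = Y − T = 1250 − 272 = 978
C = 280 + 0.8(978) = 280 + 782.4 = 1062.4

C = 1062.4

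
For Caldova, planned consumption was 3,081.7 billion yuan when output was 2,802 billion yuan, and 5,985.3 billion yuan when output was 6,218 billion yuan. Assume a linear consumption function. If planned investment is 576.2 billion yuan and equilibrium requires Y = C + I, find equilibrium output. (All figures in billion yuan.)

Y = 8508

MPC = (5985.3 − 3081.7)/(6218 − 2802) = 2903.6/3416 = 0.85
a = 3081.7 − 0.85(2802) = 700
Equilibrium: Y = 700 + 0.85Y + 576.2
0.15Y = 1276.2, so Y = 1276.2/0.15 = 8508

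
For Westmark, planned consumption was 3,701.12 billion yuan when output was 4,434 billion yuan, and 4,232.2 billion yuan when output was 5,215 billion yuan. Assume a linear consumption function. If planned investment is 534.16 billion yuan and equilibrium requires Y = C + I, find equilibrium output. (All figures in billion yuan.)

Y = 3813

MPC = (4232.2 − 3701.12)/(5215 − 4434) = 531.08/781 = 0.68
a = 3701.12 − 0.68(4434) = 686
Equilibrium: Y = 686 + 0.68Y + 534.16
0.32Y = 1220.16, so Y = 1220.16/0.32 = 3813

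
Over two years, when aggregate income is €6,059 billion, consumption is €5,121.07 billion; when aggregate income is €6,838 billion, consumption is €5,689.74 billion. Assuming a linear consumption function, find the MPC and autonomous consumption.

MPC = 0.73; a = 698

MPC = ΔC/ΔY = (5689.74 − 5121.07)/(6838 − 6059) = 568.67/779 = 0.73
a = C − MPC·Y = 5121.07 − 0.73(6059) = 5121.07 − 4423.07 = 698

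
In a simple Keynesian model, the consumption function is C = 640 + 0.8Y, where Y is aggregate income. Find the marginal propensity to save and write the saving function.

MPS = 1 − MPC = 1 − 0.8 = 0.2
S = Y − C = -640 + 0.2Y

MPS = 0.2; S = -640 + 0.2Y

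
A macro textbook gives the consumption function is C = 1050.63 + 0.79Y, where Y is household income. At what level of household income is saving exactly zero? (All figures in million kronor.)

At break-even, C = Y: 1050.63 + 0.79Y = Y
0.21Y = 1050.63, so Y = 1050.63/0.21 = 5003

Y = 5003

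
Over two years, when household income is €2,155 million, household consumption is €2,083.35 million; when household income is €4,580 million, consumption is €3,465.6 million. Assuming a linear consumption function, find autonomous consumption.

MPC = ΔC/ΔY = (3465.6 − 2083.35)/(4580 − 2155) = 1382.25/2425 = 0.57
a = C − MPC·Y = 2083.35 − 0.57(2155) = 2083.35 − 1228.35 = 855

a = 855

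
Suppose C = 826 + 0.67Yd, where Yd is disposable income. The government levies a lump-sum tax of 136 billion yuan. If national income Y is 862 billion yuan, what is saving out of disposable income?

Yd = Y − T = 862 − 136 = 726
C = 826 + 0.67(726) = 826 + 486.42 = 1312.42
S = Yd − C = 726 − 1312.42 = -586.42

S = -586.42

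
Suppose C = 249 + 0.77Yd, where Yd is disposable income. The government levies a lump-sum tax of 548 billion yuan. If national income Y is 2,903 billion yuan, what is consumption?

C = 2062.35

Yd = Y − T = 2903 − 548 = 2355
C = 249 + 0.77(2355) = 249 + 1813.35 = 2062.35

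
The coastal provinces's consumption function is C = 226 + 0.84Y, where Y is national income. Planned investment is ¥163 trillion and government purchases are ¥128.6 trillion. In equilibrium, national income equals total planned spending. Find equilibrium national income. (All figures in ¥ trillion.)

Y = 3235

Y = C + I + G = 226 + 0.84Y + 163 + 128.6
Y − 0.84Y = 517.6
0.16Y = 517.6, so Y = 517.6/0.16 = 3235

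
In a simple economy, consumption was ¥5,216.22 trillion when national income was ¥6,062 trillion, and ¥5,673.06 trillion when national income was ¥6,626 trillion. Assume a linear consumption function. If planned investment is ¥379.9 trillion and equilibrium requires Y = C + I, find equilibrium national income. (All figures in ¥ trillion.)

Y = 3610

MPC = (5673.06 − 5216.22)/(6626 − 6062) = 456.84/564 = 0.81
a = 5216.22 − 0.81(6062) = 306
Equilibrium: Y = 306 + 0.81Y + 379.9
0.19Y = 685.9, so Y = 685.9/0.19 = 3610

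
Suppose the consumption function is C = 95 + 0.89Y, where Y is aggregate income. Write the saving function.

S = -95 + 0.11Y

S = Y − C = Y − (95 + 0.89Y) = -95 + (1 − 0.89)Y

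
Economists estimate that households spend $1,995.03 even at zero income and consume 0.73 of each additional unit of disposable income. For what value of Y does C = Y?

Y = 7389

At break-even, C = Y: 1995.03 + 0.73Y = Y
0.27Y = 1995.03, so Y = 1995.03/0.27 = 7389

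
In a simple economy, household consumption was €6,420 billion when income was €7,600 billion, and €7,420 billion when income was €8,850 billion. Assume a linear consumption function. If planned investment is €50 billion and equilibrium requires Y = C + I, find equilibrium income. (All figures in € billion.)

MPC = (7420 − 6420)/(8850 − 7600) = 1000/1250 = 0.8
a = 6420 − 0.8(7600) = 340
Equilibrium: Y = 340 + 0.8Y + 50
0.2Y = 390, so Y = 390/0.2 = 1950

Y = 1950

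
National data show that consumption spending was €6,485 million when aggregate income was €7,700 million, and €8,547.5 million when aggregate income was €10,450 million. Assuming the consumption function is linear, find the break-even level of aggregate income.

Y = 2840

MPC = (8547.5 − 6485)/(10450 − 7700) = 2062.5/2750 = 0.75
a = 6485 − 0.75(7700) = 6485 − 5775 = 710
Break-even: Y = a/(1−MPC) = 710/0.25 = 2840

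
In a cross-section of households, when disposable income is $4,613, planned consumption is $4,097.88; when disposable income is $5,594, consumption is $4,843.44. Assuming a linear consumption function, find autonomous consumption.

a = 592

MPC = ΔC/ΔY = (4843.44 − 4097.88)/(5594 − 4613) = 745.56/981 = 0.76
a = C − MPC·Y = 4097.88 − 0.76(4613) = 4097.88 − 3505.88 = 592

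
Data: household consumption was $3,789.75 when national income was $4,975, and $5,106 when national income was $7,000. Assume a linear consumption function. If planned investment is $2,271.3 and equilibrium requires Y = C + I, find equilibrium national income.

Y = 8078

MPC = (5106 − 3789.75)/(7000 − 4975) = 1316.25/2025 = 0.65
a = 3789.75 − 0.65(4975) = 556
Equilibrium: Y = 556 + 0.65Y + 2271.3
0.35Y = 2827.3, so Y = 2827.3/0.35 = 8078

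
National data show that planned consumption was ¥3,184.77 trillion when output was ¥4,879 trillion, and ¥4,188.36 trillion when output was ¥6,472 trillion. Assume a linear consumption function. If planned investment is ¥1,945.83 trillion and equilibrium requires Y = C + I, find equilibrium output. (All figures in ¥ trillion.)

Y = 5559

MPC = (4188.36 − 3184.77)/(6472 − 4879) = 1003.59/1593 = 0.63
a = 3184.77 − 0.63(4879) = 111
Equilibrium: Y = 111 + 0.63Y + 1945.83
0.37Y = 2056.83, so Y = 2056.83/0.37 = 5559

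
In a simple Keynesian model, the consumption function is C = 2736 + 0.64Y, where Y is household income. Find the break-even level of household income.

Y = 7600

At break-even, C = Y: 2736 + 0.64Y = Y
0.36Y = 2736, so Y = 2736/0.36 = 7600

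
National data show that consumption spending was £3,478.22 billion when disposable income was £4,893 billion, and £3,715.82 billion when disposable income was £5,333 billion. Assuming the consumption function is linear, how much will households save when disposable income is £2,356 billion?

S = 247.76

MPC = (3715.82 − 3478.22)/(5333 − 4893) = 237.6/440 = 0.54
a = 3478.22 − 0.54(4893) = 3478.22 − 2642.22 = 836
C = 836 + 0.54(2356) = 2108.24
S = 2356 − 2108.24 = 247.76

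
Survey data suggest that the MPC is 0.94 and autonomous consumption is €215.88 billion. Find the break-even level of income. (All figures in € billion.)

At break-even, C = Y: 215.88 + 0.94Y = Y
0.06Y = 215.88, so Y = 215.88/0.06 = 3598

Y = 3598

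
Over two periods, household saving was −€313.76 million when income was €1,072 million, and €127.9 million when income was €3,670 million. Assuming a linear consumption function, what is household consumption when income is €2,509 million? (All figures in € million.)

C = 2578.47

MPS = ΔS/ΔY = (127.9 − (-313.76))/(3670 − 1072) = 441.66/2598 = 0.17
MPC = 1 − MPS = 0.83
Autonomous saving = -313.76 − 0.17(1072) = -496, so a = 496
C = 496 + 0.83(2509) = 496 + 2082.47 = 2578.47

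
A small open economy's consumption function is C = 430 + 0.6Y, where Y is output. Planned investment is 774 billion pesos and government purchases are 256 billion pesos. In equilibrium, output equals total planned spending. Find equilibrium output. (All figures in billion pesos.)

Y = C + I + G = 430 + 0.6Y + 774 + 256
Y − 0.6Y = 1460
0.4Y = 1460, so Y = 1460/0.4 = 3650

Y = 3650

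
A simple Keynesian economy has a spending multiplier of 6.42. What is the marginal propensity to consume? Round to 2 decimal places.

k = 1/(1 − MPC), so 1 − MPC = 1/k = 1/6.42 = 0.1558
MPC = 1 − 0.1558 = 0.84

MPC = 0.84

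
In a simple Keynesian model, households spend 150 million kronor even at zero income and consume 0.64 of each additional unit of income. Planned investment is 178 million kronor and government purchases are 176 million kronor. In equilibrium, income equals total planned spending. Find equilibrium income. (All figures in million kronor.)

Y = C + I + G = 150 + 0.64Y + 178 + 176
Y − 0.64Y = 504
0.36Y = 504, so Y = 504/0.36 = 1400

Y = 1400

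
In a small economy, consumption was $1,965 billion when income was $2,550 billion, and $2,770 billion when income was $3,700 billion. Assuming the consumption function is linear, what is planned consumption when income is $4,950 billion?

MPC = (2770 − 1965)/(3700 − 2550) = 805/1150 = 0.7
a = 1965 − 0.7(2550) = 1965 − 1785 = 180
C = 180 + 0.7(4950) = 180 + 3465 = 3645

C = 3645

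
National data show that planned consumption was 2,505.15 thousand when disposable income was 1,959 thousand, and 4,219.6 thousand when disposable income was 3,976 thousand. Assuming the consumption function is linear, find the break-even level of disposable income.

MPC = (4219.6 − 2505.15)/(3976 − 1959) = 1714.45/2017 = 0.85
a = 2505.15 − 0.85(1959) = 2505.15 − 1665.15 = 840
Break-even: Y = a/(1−MPC) = 840/0.15 = 5600

Y = 5600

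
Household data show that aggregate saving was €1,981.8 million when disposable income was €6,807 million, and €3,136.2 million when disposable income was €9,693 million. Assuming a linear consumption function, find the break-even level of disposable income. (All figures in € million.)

MPS = ΔS/ΔY = (3136.2 − 1981.8)/(9693 − 6807) = 1154.4/2886 = 0.4
MPC = 1 − MPS = 0.6
From S(6807) = 1981.8: −a + 0.4(6807) = 1981.8, so a = 2722.8 − 1981.8 = 741
Break-even (S = 0): Y = a/MPS = 741/0.4 = 1852.5

Y = 1852.5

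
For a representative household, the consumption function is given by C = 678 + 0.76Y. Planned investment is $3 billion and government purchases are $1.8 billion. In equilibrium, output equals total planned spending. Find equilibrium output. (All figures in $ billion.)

Y = 2845

Y = C + I + G = 678 + 0.76Y + 3 + 1.8
Y − 0.76Y = 682.8
0.24Y = 682.8, so Y = 682.8/0.24 = 2845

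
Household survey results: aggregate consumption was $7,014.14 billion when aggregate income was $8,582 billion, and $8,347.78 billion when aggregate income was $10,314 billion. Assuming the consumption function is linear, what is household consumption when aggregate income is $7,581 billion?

MPC = (8347.78 − 7014.14)/(10314 − 8582) = 1333.64/1732 = 0.77
a = 7014.14 − 0.77(8582) = 7014.14 − 6608.14 = 406
C = 406 + 0.77(7581) = 406 + 5837.37 = 6243.37

C = 6243.37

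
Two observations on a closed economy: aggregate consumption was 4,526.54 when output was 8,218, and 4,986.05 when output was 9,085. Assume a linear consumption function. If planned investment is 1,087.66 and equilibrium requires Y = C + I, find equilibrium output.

Y = 2678

MPC = (4986.05 − 4526.54)/(9085 − 8218) = 459.51/867 = 0.53
a = 4526.54 − 0.53(8218) = 171
Equilibrium: Y = 171 + 0.53Y + 1087.66
0.47Y = 1258.66, so Y = 1258.66/0.47 = 2678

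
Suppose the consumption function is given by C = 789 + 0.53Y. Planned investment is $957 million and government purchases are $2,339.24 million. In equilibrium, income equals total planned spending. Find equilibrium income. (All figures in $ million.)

Y = C + I + G = 789 + 0.53Y + 957 + 2339.24
Y − 0.53Y = 4085.24
0.47Y = 4085.24, so Y = 4085.24/0.47 = 8692

Y = 8692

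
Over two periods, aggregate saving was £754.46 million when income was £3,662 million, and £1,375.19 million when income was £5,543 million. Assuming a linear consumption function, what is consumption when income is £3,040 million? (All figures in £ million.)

MPS = ΔS/ΔY = (1375.19 − 754.46)/(5543 − 3662) = 620.73/1881 = 0.33
MPC = 1 − MPS = 0.67
Autonomous saving = 754.46 − 0.33(3662) = -454, so a = 454
C = 454 + 0.67(3040) = 454 + 2036.8 = 2490.8

C = 2490.8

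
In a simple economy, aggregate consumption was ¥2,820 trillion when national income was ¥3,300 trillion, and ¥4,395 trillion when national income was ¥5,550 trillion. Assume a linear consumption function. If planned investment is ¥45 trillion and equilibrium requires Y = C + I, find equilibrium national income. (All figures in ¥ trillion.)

MPC = (4395 − 2820)/(5550 − 3300) = 1575/2250 = 0.7
a = 2820 − 0.7(3300) = 510
Equilibrium: Y = 510 + 0.7Y + 45
0.3Y = 555, so Y = 555/0.3 = 1850

Y = 1850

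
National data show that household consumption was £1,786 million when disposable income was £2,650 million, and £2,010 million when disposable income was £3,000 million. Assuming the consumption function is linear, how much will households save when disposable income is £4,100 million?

S = 1386

MPC = (2010 − 1786)/(3000 − 2650) = 224/350 = 0.64
a = 1786 − 0.64(2650) = 1786 − 1696 = 90
C = 90 + 0.64(4100) = 2714
S = 4100 − 2714 = 1386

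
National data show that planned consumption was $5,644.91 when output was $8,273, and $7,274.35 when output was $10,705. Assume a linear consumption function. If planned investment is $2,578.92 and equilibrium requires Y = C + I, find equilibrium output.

MPC = (7274.35 − 5644.91)/(10705 − 8273) = 1629.44/2432 = 0.67
a = 5644.91 − 0.67(8273) = 102
Equilibrium: Y = 102 + 0.67Y + 2578.92
0.33Y = 2680.92, so Y = 2680.92/0.33 = 8124

Y = 8124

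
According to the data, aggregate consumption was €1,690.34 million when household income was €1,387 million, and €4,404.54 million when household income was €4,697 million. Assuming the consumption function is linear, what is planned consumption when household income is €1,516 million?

MPC = (4404.54 − 1690.34)/(4697 − 1387) = 2714.2/3310 = 0.82
a = 1690.34 − 0.82(1387) = 1690.34 − 1137.34 = 553
C = 553 + 0.82(1516) = 553 + 1243.12 = 1796.12

C = 1796.12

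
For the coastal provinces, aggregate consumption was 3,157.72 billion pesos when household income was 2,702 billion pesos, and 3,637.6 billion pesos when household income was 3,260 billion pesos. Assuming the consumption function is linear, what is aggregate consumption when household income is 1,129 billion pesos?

C = 1804.94

MPC = (3637.6 − 3157.72)/(3260 − 2702) = 479.88/558 = 0.86
a = 3157.72 − 0.86(2702) = 3157.72 − 2323.72 = 834
C = 834 + 0.86(1129) = 834 + 970.94 = 1804.94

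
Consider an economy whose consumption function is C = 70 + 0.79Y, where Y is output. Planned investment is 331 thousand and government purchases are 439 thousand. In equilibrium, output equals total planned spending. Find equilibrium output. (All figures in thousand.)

Y = 4000

Y = C + I + G = 70 + 0.79Y + 331 + 439
Y − 0.79Y = 840
0.21Y = 840, so Y = 840/0.21 = 4000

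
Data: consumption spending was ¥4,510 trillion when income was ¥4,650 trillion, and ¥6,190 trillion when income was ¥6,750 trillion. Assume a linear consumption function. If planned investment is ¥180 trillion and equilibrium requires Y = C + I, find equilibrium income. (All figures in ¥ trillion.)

Y = 4850

MPC = (6190 − 4510)/(6750 − 4650) = 1680/2100 = 0.8
a = 4510 − 0.8(4650) = 790
Equilibrium: Y = 790 + 0.8Y + 180
0.2Y = 970, so Y = 970/0.2 = 4850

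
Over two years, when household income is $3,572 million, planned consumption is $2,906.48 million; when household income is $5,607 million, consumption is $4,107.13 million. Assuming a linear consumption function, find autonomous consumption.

MPC = ΔC/ΔY = (4107.13 − 2906.48)/(5607 − 3572) = 1200.65/2035 = 0.59
a = C − MPC·Y = 2906.48 − 0.59(3572) = 2906.48 − 2107.48 = 799

a = 799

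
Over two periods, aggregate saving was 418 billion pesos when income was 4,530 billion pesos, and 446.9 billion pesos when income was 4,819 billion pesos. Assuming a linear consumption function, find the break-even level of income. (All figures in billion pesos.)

MPS = ΔS/ΔY = (446.9 − 418)/(4819 − 4530) = 28.9/289 = 0.1
MPC = 1 − MPS = 0.9
From S(4530) = 418: −a + 0.1(4530) = 418, so a = 453 − 418 = 35
Break-even (S = 0): Y = a/MPS = 35/0.1 = 350

Y = 350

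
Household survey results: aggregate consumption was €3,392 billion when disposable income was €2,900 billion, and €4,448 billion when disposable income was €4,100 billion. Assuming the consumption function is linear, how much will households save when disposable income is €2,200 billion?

MPC = (4448 − 3392)/(4100 − 2900) = 1056/1200 = 0.88
a = 3392 − 0.88(2900) = 3392 − 2552 = 840
C = 840 + 0.88(2200) = 2776
S = 2200 − 2776 = -576

S = -576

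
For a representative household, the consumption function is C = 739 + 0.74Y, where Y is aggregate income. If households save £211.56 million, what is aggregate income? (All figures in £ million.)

S = Y − C = -739 + 0.26Y
-739 + 0.26Y = 211.56, so 0.26Y = 950.56 and Y = 3656

Y = 3656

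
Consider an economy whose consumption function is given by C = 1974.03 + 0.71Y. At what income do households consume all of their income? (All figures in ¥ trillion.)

Y = 6807

At break-even, C = Y: 1974.03 + 0.71Y = Y
0.29Y = 1974.03, so Y = 1974.03/0.29 = 6807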